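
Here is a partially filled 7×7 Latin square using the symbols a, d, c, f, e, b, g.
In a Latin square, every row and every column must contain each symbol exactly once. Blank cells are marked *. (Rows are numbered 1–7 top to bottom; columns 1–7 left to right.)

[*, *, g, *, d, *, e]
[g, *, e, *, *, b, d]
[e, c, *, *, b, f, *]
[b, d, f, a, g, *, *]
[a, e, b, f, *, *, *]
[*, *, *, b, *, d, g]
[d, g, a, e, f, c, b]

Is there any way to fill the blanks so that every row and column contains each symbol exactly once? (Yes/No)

No

Row 1, column 4: row 1 has {d, e, g} and column 4 has {a, f, e, b}, so it must be c.
Now row 2, column 4: row 2 together with column 4 already contain {a, d, c, f, e, b, g} — every symbol — so nothing can go there. The grid has no valid completion.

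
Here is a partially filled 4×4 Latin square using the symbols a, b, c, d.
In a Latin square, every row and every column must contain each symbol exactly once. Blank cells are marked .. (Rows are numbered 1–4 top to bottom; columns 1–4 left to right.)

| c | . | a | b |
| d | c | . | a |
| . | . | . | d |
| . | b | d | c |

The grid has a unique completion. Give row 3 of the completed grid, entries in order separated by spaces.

b a c d

Row 3, column 2: row 3 has {d} and column 2 has {b, c}, leaving only a.
Row 3, column 1: row 3 has {a, d} and column 1 has {c, d}, leaving only b.
Row 3, column 3: row 3 has {a, b, d} and column 3 has {a, d}, leaving only c.
So row 3 reads: b a c d.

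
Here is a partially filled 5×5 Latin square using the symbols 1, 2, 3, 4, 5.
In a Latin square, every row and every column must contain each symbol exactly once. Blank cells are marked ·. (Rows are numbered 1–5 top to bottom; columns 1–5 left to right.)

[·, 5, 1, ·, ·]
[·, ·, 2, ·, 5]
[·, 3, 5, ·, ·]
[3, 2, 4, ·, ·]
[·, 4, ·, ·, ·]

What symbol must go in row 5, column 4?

1

Row 2, column 2: row 2 has {2, 5} and column 2 has {2, 3, 4, 5}, leaving only 1.
Row 2, column 1: row 2 has {1, 2, 5} and column 1 has {3}, leaving only 4.
Row 1, column 1: row 1 has {1, 5} and column 1 has {3, 4}, leaving only 2.
Row 2, column 4: row 2 has {1, 2, 4, 5} and column 4 has {}, leaving only 3.
Row 1, column 4: row 1 has {1, 2, 5} and column 4 has {3}, leaving only 4.
Row 1, column 5: row 1 has {1, 2, 4, 5} and column 5 has {5}, leaving only 3.
Row 3, column 1: row 3 has {3, 5} and column 1 has {2, 3, 4}, leaving only 1.
Row 3, column 4: row 3 has {1, 3, 5} and column 4 has {3, 4}, leaving only 2.
Row 3, column 5: row 3 has {1, 2, 3, 5} and column 5 has {3, 5}, leaving only 4.
Row 4, column 5: row 4 has {2, 3, 4} and column 5 has {3, 4, 5}, leaving only 1.
Row 4, column 4: row 4 has {1, 2, 3, 4} and column 4 has {2, 3, 4}, leaving only 5.
Row 5 already has {4} and column 4 already has {2, 3, 4, 5}, so row 5, column 4 must be 1.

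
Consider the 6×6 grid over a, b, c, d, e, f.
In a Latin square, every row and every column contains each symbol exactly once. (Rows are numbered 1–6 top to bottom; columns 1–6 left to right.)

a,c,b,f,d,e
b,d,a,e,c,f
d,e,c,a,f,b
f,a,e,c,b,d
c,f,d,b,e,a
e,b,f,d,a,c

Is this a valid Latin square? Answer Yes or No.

Yes

Each row is a permutation of the 6 symbols, and so is each column.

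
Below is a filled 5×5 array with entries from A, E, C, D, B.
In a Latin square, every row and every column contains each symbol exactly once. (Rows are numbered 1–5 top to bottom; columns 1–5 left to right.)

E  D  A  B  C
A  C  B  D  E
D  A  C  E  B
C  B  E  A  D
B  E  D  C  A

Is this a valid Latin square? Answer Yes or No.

Yes

Each row is a permutation of the 5 symbols, and so is each column.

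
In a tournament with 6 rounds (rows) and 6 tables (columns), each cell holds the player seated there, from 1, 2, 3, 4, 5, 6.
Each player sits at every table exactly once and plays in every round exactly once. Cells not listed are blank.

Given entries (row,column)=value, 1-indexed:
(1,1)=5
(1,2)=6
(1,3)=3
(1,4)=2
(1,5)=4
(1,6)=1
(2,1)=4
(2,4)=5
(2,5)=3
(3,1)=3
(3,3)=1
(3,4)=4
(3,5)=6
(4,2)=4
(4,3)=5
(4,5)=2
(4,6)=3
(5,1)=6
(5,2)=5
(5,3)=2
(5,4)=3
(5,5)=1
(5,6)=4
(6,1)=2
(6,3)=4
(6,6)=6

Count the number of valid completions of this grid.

Round 2, table 2: eliminating its round and table leaves {1, 2}.
Round 2, table 3: eliminating its round and table leaves {6}.
Round 2, table 6: eliminating its round and table leaves {2}.
Round 3, table 2: eliminating its round and table leaves {2}.
Round 3, table 6: eliminating its round and table leaves {2, 5}.
Round 4, table 1: eliminating its round and table leaves {1}.
Round 4, table 4: eliminating its round and table leaves {1, 6}.
Round 6, table 2: eliminating its round and table leaves {1, 3}.
Round 6, table 4: eliminating its round and table leaves {1}.
Round 6, table 5: eliminating its round and table leaves {5}.
Only one assignment across all blanks avoids any round or table repeat, giving 1 completion.

1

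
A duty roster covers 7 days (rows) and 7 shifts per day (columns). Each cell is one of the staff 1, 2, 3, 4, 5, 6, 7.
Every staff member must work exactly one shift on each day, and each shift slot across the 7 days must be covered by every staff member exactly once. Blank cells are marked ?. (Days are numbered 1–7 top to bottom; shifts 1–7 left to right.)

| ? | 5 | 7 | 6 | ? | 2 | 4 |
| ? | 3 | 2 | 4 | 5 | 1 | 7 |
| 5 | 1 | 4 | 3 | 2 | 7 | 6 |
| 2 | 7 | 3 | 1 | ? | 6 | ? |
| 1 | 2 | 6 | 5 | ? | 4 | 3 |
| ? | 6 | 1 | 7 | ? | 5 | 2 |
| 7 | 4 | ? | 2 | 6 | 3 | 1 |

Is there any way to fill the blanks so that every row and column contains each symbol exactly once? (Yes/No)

No day or shift among the givens repeats a symbol, and propagating forced cells runs into no contradiction.
One valid completion exists (for instance, 3 5 7 6 1 2 4 / 6 3 2 4 5 1 7 / 5 1 4 3 2 7 6 / 2 7 3 1 4 6 5 / 1 2 6 5 7 4 3 / 4 6 1 7 3 5 2 / 7 4 5 2 6 3 1).

Yes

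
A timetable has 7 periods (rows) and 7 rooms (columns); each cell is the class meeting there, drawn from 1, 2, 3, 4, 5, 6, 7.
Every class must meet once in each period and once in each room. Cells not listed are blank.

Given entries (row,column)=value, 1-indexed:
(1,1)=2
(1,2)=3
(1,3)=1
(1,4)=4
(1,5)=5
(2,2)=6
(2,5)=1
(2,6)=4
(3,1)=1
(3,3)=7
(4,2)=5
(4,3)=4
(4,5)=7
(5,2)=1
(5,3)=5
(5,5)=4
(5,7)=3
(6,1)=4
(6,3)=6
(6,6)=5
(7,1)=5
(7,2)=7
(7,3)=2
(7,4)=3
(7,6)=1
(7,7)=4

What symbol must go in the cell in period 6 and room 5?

Period 2, room 3: period 2 has {1, 4, 6} and room 3 has {1, 2, 4, 5, 6, 7}, leaving only 3.
Period 2, room 1: period 2 has {1, 3, 4, 6} and room 1 has {1, 2, 4, 5}, leaving only 7.
Period 5, room 1: period 5 has {1, 3, 4, 5} and room 1 has {1, 2, 4, 5, 7}, leaving only 6.
Period 4, room 1: period 4 has {4, 5, 7} and room 1 has {1, 2, 4, 5, 6, 7}, leaving only 3.
Period 6, room 2: period 6 has {4, 5, 6} and room 2 has {1, 3, 5, 6, 7}, leaving only 2.
Period 6 already has {2, 4, 5, 6} and room 5 already has {1, 4, 5, 7}, so period 6, room 5 must be 3.

3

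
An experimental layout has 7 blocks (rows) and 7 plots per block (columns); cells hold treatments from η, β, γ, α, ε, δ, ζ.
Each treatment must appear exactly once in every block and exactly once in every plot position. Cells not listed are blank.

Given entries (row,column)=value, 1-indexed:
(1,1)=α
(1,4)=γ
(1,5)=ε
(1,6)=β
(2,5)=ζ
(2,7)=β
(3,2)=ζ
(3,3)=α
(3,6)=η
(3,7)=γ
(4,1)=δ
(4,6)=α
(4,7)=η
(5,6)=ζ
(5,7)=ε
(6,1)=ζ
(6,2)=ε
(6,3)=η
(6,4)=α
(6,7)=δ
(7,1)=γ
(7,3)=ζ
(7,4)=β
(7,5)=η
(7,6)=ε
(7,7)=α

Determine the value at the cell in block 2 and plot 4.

Block 1, plot 3: block 1 has {β, γ, α, ε} and plot 3 has {η, α, ζ}, leaving only δ.
Block 1, plot 2: block 1 has {β, γ, α, ε, δ} and plot 2 has {ε, ζ}, leaving only η.
Block 1, plot 7: block 1 has {η, β, γ, α, ε, δ} and plot 7 has {η, β, γ, α, ε, δ}, leaving only ζ.
Block 6, plot 6: block 6 has {η, α, ε, δ, ζ} and plot 6 has {η, β, α, ε, ζ}, leaving only γ.
Block 2, plot 6: block 2 has {β, ζ} and plot 6 has {η, β, γ, α, ε, ζ}, leaving only δ.
Block 6, plot 5: block 6 has {η, γ, α, ε, δ, ζ} and plot 5 has {η, ε, ζ}, leaving only β.
Block 3, plot 5: block 3 has {η, γ, α, ζ} and plot 5 has {η, β, ε, ζ}, leaving only δ.
Block 3, plot 4: block 3 has {η, γ, α, δ, ζ} and plot 4 has {β, γ, α}, leaving only ε.
Block 2 already has {β, δ, ζ} and plot 4 already has {β, γ, α, ε}, so block 2, plot 4 must be η.

η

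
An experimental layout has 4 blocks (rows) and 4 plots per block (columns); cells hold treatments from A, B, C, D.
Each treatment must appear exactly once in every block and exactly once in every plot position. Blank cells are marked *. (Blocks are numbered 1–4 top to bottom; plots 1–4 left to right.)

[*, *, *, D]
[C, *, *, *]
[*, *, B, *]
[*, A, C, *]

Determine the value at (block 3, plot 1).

Block 1, plot 3: block 1 has {D} and plot 3 has {B, C}, leaving only A.
Block 1, plot 1: block 1 has {A, D} and plot 1 has {C}, leaving only B.
Block 1, plot 2: block 1 has {A, B, D} and plot 2 has {A}, leaving only C.
Block 2, plot 3: block 2 has {C} and plot 3 has {A, B, C}, leaving only D.
Block 2, plot 2: block 2 has {C, D} and plot 2 has {A, C}, leaving only B.
Block 2, plot 4: block 2 has {B, C, D} and plot 4 has {D}, leaving only A.
Block 3, plot 2: block 3 has {B} and plot 2 has {A, B, C}, leaving only D.
Block 3 already has {B, D} and plot 1 already has {B, C}, so block 3, plot 1 must be A.

A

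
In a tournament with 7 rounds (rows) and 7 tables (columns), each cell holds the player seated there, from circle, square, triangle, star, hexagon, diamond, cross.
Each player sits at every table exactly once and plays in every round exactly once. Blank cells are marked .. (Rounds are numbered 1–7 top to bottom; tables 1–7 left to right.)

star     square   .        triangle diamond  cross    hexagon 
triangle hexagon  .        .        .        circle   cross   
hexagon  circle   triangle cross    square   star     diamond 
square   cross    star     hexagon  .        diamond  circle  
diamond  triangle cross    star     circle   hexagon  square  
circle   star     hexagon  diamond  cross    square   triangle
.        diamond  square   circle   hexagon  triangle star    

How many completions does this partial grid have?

Round 1, table 3: eliminating its round and table leaves {circle}.
Round 2, table 3: eliminating its round and table leaves {diamond}.
Round 2, table 4: eliminating its round and table leaves {square}.
Round 2, table 5: eliminating its round and table leaves {star}.
Round 4, table 5: eliminating its round and table leaves {triangle}.
Round 7, table 1: eliminating its round and table leaves {cross}.
Only one assignment across all blanks avoids any round or table repeat, giving 1 completion.

1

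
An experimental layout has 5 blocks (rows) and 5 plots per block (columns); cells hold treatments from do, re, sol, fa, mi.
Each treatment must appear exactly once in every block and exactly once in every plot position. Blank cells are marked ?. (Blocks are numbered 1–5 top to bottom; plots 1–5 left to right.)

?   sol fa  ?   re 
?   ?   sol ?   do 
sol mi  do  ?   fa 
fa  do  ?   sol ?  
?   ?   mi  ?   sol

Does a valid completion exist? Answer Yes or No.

Yes

No block or plot among the givens repeats a symbol, and propagating forced cells runs into no contradiction.
One valid completion exists (for instance, do sol fa mi re / mi re sol fa do / sol mi do re fa / fa do re sol mi / re fa mi do sol).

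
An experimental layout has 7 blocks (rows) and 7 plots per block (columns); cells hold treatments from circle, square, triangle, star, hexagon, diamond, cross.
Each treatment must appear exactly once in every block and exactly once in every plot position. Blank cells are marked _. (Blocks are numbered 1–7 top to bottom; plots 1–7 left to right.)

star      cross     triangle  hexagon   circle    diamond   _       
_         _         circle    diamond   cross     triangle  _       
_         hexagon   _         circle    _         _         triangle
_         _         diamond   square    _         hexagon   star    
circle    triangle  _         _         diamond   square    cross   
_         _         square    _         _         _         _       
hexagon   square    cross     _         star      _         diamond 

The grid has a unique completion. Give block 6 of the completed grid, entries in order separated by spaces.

triangle diamond square cross hexagon star circle

Block 1, plot 7: block 1 has {circle, triangle, star, hexagon, diamond, cross} and plot 7 has {triangle, star, diamond, cross}, leaving only square.
Block 2, plot 1: block 2 has {circle, triangle, diamond, cross} and plot 1 has {circle, star, hexagon}, leaving only square.
Block 2, plot 2: block 2 has {circle, square, triangle, diamond, cross} and plot 2 has {square, triangle, hexagon, cross}, leaving only star.
Block 2, plot 7: block 2 has {circle, square, triangle, star, diamond, cross} and plot 7 has {square, triangle, star, diamond, cross}, leaving only hexagon.
Block 6, plot 7: block 6 has {square} and plot 7 has {square, triangle, star, hexagon, diamond, cross}, leaving only circle.
Block 6, plot 2: block 6 has {circle, square} and plot 2 has {square, triangle, star, hexagon, cross}, leaving only diamond.
Block 3, plot 3: block 3 has {circle, triangle, hexagon} and plot 3 has {circle, square, triangle, diamond, cross}, leaving only star.
Block 3, plot 5: block 3 has {circle, triangle, star, hexagon} and plot 5 has {circle, star, diamond, cross}, leaving only square.
Block 3, plot 6: block 3 has {circle, square, triangle, star, hexagon} and plot 6 has {square, triangle, hexagon, diamond}, leaving only cross.
Block 6, plot 6: block 6 has {circle, square, diamond} and plot 6 has {square, triangle, hexagon, diamond, cross}, leaving only star.
Block 3, plot 1: block 3 has {circle, square, triangle, star, hexagon, cross} and plot 1 has {circle, square, star, hexagon}, leaving only diamond.
Block 4, plot 2: block 4 has {square, star, hexagon, diamond} and plot 2 has {square, triangle, star, hexagon, diamond, cross}, leaving only circle.
Block 4, plot 5: block 4 has {circle, square, star, hexagon, diamond} and plot 5 has {circle, square, star, diamond, cross}, leaving only triangle.
Block 6, plot 5: block 6 has {circle, square, star, diamond} and plot 5 has {circle, square, triangle, star, diamond, cross}, leaving only hexagon.
Block 4, plot 1: block 4 has {circle, square, triangle, star, hexagon, diamond} and plot 1 has {circle, square, star, hexagon, diamond}, leaving only cross.
Block 6, plot 1: block 6 has {circle, square, star, hexagon, diamond} and plot 1 has {circle, square, star, hexagon, diamond, cross}, leaving only triangle.
Block 6, plot 4: block 6 has {circle, square, triangle, star, hexagon, diamond} and plot 4 has {circle, square, hexagon, diamond}, leaving only cross.
So block 6 reads: triangle diamond square cross hexagon star circle.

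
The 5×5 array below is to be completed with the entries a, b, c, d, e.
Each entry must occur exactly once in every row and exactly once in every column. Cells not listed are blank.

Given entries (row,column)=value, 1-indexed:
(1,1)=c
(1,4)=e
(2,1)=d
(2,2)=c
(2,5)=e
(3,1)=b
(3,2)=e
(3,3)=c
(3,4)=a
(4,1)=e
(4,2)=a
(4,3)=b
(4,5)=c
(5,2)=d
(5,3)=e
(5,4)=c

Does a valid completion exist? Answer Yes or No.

Yes

No row or column among the givens repeats a symbol, and propagating forced cells runs into no contradiction.
One valid completion exists (for instance, c b d e a / d c a b e / b e c a d / e a b d c / a d e c b).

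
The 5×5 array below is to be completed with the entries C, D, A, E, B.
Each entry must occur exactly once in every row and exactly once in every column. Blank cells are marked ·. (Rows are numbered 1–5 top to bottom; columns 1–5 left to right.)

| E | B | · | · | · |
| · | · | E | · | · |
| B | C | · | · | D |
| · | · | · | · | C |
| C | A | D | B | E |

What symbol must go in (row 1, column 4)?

Row 1, column 5: row 1 has {E, B} and column 5 has {C, D, E}, leaving only A.
Row 1, column 3: row 1 has {A, E, B} and column 3 has {D, E}, leaving only C.
Row 1 already has {C, A, E, B} and column 4 already has {B}, so row 1, column 4 must be D.

D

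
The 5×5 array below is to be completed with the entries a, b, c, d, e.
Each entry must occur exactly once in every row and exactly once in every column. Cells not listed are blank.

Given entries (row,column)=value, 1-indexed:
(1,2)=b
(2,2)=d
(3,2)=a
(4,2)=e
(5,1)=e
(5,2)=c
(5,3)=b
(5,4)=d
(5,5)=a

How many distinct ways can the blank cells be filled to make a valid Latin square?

Row 1, column 1: eliminating its row and column leaves {a, c, d}.
Row 1, column 3: eliminating its row and column leaves {a, c, d, e}.
Row 1, column 4: eliminating its row and column leaves {a, c, e}.
Row 1, column 5: eliminating its row and column leaves {c, d, e}.
Row 2, column 1: eliminating its row and column leaves {a, b, c}.
Row 2, column 3: eliminating its row and column leaves {a, c, e}.
Row 2, column 4: eliminating its row and column leaves {a, b, c, e}.
Row 2, column 5: eliminating its row and column leaves {b, c, e}.
Row 3, column 1: eliminating its row and column leaves {b, c, d}.
Row 3, column 3: eliminating its row and column leaves {c, d, e}.
Row 3, column 4: eliminating its row and column leaves {b, c, e}.
Row 3, column 5: eliminating its row and column leaves {b, c, d, e}.
Row 4, column 1: eliminating its row and column leaves {a, b, c, d}.
Row 4, column 3: eliminating its row and column leaves {a, c, d}.
Row 4, column 4: eliminating its row and column leaves {a, b, c}.
Row 4, column 5: eliminating its row and column leaves {b, c, d}.
Enumerating the assignments across these blanks that avoid any row or column repeat gives 56 completions.

56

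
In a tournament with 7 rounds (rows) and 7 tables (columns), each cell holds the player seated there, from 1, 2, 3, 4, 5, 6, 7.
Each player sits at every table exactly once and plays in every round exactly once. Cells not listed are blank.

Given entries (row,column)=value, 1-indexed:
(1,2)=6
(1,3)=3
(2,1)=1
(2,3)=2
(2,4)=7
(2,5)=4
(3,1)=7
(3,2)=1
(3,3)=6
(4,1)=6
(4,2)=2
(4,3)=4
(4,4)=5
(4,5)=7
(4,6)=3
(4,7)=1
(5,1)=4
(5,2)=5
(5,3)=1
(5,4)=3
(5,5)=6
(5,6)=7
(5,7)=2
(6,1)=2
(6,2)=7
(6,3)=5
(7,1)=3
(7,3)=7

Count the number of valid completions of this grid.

Round 1, table 1: eliminating its round and table leaves {5}.
Round 1, table 4: eliminating its round and table leaves {1, 2, 4}.
Round 1, table 5: eliminating its round and table leaves {1, 2, 5}.
Round 1, table 6: eliminating its round and table leaves {1, 2, 4, 5}.
Round 1, table 7: eliminating its round and table leaves {4, 5, 7}.
Round 2, table 2: eliminating its round and table leaves {3}.
Round 2, table 6: eliminating its round and table leaves {5, 6}.
Round 2, table 7: eliminating its round and table leaves {3, 5, 6}.
Round 3, table 4: eliminating its round and table leaves {2, 4}.
Round 3, table 5: eliminating its round and table leaves {2, 3, 5}.
Round 3, table 6: eliminating its round and table leaves {2, 4, 5}.
Round 3, table 7: eliminating its round and table leaves {3, 4, 5}.
Round 6, table 4: eliminating its round and table leaves {1, 4, 6}.
Round 6, table 5: eliminating its round and table leaves {1, 3}.
Round 6, table 6: eliminating its round and table leaves {1, 4, 6}.
Round 6, table 7: eliminating its round and table leaves {3, 4, 6}.
Round 7, table 2: eliminating its round and table leaves {4}.
Round 7, table 4: eliminating its round and table leaves {1, 2, 4, 6}.
Round 7, table 5: eliminating its round and table leaves {1, 2, 5}.
Round 7, table 6: eliminating its round and table leaves {1, 2, 4, 5, 6}.
Round 7, table 7: eliminating its round and table leaves {4, 5, 6}.
Enumerating the assignments across these blanks that avoid any round or table repeat gives 11 completions.

11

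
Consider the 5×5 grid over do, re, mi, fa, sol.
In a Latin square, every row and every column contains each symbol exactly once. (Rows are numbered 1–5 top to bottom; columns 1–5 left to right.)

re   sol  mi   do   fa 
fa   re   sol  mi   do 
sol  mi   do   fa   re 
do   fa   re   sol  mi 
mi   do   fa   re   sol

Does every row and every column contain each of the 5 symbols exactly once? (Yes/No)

Yes

Each row is a permutation of the 5 symbols, and so is each column.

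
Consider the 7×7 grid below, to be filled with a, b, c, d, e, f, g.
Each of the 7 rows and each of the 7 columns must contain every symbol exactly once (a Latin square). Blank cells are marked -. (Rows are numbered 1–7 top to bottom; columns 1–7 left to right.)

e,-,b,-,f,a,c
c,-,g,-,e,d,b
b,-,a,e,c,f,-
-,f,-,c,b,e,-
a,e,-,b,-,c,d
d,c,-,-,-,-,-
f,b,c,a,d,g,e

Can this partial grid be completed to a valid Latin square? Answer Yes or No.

Yes

No row or column among the givens repeats a symbol, and propagating forced cells runs into no contradiction.
One valid completion exists (for instance, e g b d f a c / c a g f e d b / b d a e c f g / g f d c b e a / a e f b g c d / d c e g a b f / f b c a d g e).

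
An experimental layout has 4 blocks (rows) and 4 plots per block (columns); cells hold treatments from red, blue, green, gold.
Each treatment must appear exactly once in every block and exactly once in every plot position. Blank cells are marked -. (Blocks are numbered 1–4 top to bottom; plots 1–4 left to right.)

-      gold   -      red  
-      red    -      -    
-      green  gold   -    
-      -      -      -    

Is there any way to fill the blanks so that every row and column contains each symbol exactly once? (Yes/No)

No block or plot among the givens repeats a symbol, and propagating forced cells runs into no contradiction.
One valid completion exists (for instance, blue gold green red / gold red blue green / red green gold blue / green blue red gold).

Yes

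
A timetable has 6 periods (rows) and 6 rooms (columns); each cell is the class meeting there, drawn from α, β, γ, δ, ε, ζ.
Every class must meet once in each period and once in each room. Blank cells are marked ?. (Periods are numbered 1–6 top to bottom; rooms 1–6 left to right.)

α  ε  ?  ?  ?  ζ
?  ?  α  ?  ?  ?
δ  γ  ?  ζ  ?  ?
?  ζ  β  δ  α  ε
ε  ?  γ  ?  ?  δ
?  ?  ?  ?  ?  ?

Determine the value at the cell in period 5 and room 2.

Period 1, room 3: period 1 has {α, ε, ζ} and room 3 has {α, β, γ}, leaving only δ.
Period 3, room 3: period 3 has {γ, δ, ζ} and room 3 has {α, β, γ, δ}, leaving only ε.
Period 3, room 5: period 3 has {γ, δ, ε, ζ} and room 5 has {α}, leaving only β.
Period 1, room 5: period 1 has {α, δ, ε, ζ} and room 5 has {α, β}, leaving only γ.
Period 1, room 4: period 1 has {α, γ, δ, ε, ζ} and room 4 has {δ, ζ}, leaving only β.
Period 3, room 6: period 3 has {β, γ, δ, ε, ζ} and room 6 has {δ, ε, ζ}, leaving only α.
Period 4, room 1: period 4 has {α, β, δ, ε, ζ} and room 1 has {α, δ, ε}, leaving only γ.
Period 5, room 4: period 5 has {γ, δ, ε} and room 4 has {β, δ, ζ}, leaving only α.
Period 5 already has {α, γ, δ, ε} and room 2 already has {γ, ε, ζ}, so period 5, room 2 must be β.

β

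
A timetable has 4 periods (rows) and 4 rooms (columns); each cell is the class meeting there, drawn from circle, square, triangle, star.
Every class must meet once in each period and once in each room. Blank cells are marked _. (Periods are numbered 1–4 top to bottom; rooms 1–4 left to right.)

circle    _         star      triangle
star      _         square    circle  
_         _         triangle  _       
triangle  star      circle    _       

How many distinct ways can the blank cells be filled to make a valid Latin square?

1

Period 1, room 2: eliminating its period and room leaves {square}.
Period 2, room 2: eliminating its period and room leaves {triangle}.
Period 3, room 1: eliminating its period and room leaves {square}.
Period 3, room 2: eliminating its period and room leaves {circle, square}.
Period 3, room 4: eliminating its period and room leaves {square, star}.
Period 4, room 4: eliminating its period and room leaves {square}.
Only one assignment across all blanks avoids any period or room repeat, giving 1 completion.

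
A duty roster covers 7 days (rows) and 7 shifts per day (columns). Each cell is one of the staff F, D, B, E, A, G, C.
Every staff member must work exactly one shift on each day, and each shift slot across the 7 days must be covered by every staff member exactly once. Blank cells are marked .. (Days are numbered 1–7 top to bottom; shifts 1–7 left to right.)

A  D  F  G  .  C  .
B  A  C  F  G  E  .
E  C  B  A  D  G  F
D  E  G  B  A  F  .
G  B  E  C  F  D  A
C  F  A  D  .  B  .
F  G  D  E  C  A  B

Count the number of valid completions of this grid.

1

Day 1, shift 5: eliminating its day and shift leaves {B, E}.
Day 1, shift 7: eliminating its day and shift leaves {E}.
Day 2, shift 7: eliminating its day and shift leaves {D}.
Day 4, shift 7: eliminating its day and shift leaves {C}.
Day 6, shift 5: eliminating its day and shift leaves {E}.
Day 6, shift 7: eliminating its day and shift leaves {E, G}.
Only one assignment across all blanks avoids any day or shift repeat, giving 1 completion.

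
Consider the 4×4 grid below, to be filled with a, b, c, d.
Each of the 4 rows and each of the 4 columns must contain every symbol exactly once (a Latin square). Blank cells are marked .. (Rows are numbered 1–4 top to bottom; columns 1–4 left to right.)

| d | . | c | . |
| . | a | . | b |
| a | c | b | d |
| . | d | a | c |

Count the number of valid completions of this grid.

Row 1, column 2: eliminating its row and column leaves {b}.
Row 1, column 4: eliminating its row and column leaves {a}.
Row 2, column 1: eliminating its row and column leaves {c}.
Row 2, column 3: eliminating its row and column leaves {d}.
Row 4, column 1: eliminating its row and column leaves {b}.
Only one assignment across all blanks avoids any row or column repeat, giving 1 completion.

1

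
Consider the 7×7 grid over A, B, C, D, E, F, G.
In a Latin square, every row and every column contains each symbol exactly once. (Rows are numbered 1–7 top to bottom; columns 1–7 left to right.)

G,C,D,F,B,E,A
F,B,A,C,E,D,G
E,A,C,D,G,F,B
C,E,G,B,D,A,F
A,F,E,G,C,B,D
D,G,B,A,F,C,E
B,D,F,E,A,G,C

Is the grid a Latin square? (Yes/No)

Yes

Each row is a permutation of the 7 symbols, and so is each column.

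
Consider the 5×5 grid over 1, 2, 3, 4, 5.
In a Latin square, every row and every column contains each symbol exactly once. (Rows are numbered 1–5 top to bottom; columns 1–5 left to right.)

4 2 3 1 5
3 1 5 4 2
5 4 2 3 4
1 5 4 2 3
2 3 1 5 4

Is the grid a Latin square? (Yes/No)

Column 5 contains 4 twice (at rows 3 and 5), so it is not a permutation.

No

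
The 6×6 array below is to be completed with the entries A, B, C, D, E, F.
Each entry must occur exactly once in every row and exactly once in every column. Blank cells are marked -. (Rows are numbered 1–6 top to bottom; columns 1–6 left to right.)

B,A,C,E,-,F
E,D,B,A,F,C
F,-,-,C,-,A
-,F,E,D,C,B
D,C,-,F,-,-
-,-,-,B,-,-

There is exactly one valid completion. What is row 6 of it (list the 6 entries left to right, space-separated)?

Row 6, column 2: row 6 has {B} and column 2 has {A, C, D, F}, leaving only E.
Row 6, column 6: row 6 has {B, E} and column 6 has {A, B, C, F}, leaving only D.
Row 6, column 5: row 6 has {B, D, E} and column 5 has {C, F}, leaving only A.
Row 6, column 1: row 6 has {A, B, D, E} and column 1 has {B, D, E, F}, leaving only C.
Row 6, column 3: row 6 has {A, B, C, D, E} and column 3 has {B, C, E}, leaving only F.
So row 6 reads: C E F B A D.

C E F B A D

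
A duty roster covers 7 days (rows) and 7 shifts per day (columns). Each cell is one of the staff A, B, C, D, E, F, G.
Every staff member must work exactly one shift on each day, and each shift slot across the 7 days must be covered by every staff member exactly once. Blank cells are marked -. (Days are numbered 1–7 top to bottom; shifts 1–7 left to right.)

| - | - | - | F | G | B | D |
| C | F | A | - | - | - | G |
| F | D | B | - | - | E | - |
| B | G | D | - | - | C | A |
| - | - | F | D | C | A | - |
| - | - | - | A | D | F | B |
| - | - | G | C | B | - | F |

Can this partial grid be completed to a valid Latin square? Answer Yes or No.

Day 2, shift 5: day 2 has {A, C, F, G} and shift 5 has {B, C, D, G}, so it must be E.
Day 2, shift 4: day 2 has {A, C, E, F, G} and shift 4 has {A, C, D, F}, so it must be B.
Day 2, shift 6: day 2 has {A, B, C, E, F, G} and shift 6 has {A, B, C, E, F}, so it must be D.
Now day 7, shift 6: day 7 together with shift 6 already contain {A, B, C, D, E, F, G} — every symbol — so nothing can go there. The grid has no valid completion.

No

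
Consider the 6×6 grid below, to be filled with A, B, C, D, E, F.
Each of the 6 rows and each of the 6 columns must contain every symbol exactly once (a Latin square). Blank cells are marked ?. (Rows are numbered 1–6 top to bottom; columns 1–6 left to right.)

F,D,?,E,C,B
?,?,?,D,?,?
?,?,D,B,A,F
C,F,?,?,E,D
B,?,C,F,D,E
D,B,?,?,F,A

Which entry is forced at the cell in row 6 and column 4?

C

Row 6 already has {A, B, D, F} and column 4 already has {B, D, E, F}, so row 6, column 4 must be C.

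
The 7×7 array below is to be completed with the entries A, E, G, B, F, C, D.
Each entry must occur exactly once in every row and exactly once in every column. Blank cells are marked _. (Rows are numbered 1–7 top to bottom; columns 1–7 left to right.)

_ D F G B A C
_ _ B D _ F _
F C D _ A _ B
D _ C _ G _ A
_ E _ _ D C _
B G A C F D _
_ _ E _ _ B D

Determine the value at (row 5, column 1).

Row 1, column 1: row 1 has {A, G, B, F, C, D} and column 1 has {B, F, D}, leaving only E.
Row 2, column 2: row 2 has {B, F, D} and column 2 has {E, G, C, D}, leaving only A.
Row 3, column 4: row 3 has {A, B, F, C, D} and column 4 has {G, C, D}, leaving only E.
Row 3, column 6: row 3 has {A, E, B, F, C, D} and column 6 has {A, B, F, C, D}, leaving only G.
Row 4, column 6: row 4 has {A, G, C, D} and column 6 has {A, G, B, F, C, D}, leaving only E.
Row 5, column 3: row 5 has {E, C, D} and column 3 has {A, E, B, F, C, D}, leaving only G.
Row 5 already has {E, G, C, D} and column 1 already has {E, B, F, D}, so row 5, column 1 must be A.

A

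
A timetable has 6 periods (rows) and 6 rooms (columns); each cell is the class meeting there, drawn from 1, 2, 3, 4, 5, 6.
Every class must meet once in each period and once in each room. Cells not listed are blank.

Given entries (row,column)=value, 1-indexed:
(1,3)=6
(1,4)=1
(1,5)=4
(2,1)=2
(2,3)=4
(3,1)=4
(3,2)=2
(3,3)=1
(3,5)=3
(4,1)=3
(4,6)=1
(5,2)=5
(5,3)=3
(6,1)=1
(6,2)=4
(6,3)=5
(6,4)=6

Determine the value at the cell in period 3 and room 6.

6

Period 1, room 1: period 1 has {1, 4, 6} and room 1 has {1, 2, 3, 4}, leaving only 5.
Period 1, room 2: period 1 has {1, 4, 5, 6} and room 2 has {2, 4, 5}, leaving only 3.
Period 1, room 6: period 1 has {1, 3, 4, 5, 6} and room 6 has {1}, leaving only 2.
Period 3, room 4: period 3 has {1, 2, 3, 4} and room 4 has {1, 6}, leaving only 5.
Period 3 already has {1, 2, 3, 4, 5} and room 6 already has {1, 2}, so period 3, room 6 must be 6.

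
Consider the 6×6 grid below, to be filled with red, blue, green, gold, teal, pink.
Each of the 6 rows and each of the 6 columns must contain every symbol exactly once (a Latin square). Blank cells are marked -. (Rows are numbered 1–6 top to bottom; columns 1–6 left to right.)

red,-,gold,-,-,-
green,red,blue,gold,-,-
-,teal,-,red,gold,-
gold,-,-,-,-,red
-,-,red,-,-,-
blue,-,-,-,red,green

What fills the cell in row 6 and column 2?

gold

Row 3, column 1: row 3 has {red, gold, teal} and column 1 has {red, blue, green, gold}, leaving only pink.
Row 3, column 3: row 3 has {red, gold, teal, pink} and column 3 has {red, blue, gold}, leaving only green.
Row 3, column 6: row 3 has {red, green, gold, teal, pink} and column 6 has {red, green}, leaving only blue.
Row 5, column 1: row 5 has {red} and column 1 has {red, blue, green, gold, pink}, leaving only teal.
Row 6, column 2 is narrowed to {gold, pink}.
If it were pink, then row 6, column 4 would be left with no valid symbol.
So row 6, column 2 must be gold.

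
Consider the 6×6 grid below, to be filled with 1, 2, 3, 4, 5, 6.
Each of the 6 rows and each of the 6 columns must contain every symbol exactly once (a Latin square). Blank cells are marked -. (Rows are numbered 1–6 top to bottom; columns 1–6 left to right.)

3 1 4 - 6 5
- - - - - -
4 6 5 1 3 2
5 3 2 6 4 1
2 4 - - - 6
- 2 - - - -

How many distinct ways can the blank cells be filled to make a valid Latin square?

5

Row 1, column 4: eliminating its row and column leaves {2}.
Row 2, column 1: eliminating its row and column leaves {1, 6}.
Row 2, column 2: eliminating its row and column leaves {5}.
Row 2, column 3: eliminating its row and column leaves {1, 3, 6}.
Row 2, column 4: eliminating its row and column leaves {2, 3, 4, 5}.
Row 2, column 5: eliminating its row and column leaves {1, 2, 5}.
Row 2, column 6: eliminating its row and column leaves {3, 4}.
Row 5, column 3: eliminating its row and column leaves {1, 3}.
Row 5, column 4: eliminating its row and column leaves {3, 5}.
Row 5, column 5: eliminating its row and column leaves {1, 5}.
Row 6, column 1: eliminating its row and column leaves {1, 6}.
Row 6, column 3: eliminating its row and column leaves {1, 3, 6}.
Row 6, column 4: eliminating its row and column leaves {3, 4, 5}.
Row 6, column 5: eliminating its row and column leaves {1, 5}.
Row 6, column 6: eliminating its row and column leaves {3, 4}.
Enumerating the assignments across these blanks that avoid any row or column repeat gives 5 completions.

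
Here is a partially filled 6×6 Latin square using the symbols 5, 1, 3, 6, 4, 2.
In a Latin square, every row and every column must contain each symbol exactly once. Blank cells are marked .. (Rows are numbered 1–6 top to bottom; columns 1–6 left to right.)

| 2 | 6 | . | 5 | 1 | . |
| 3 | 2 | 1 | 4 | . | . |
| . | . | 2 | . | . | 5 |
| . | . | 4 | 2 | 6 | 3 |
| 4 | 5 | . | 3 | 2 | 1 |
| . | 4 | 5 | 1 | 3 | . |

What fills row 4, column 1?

Row 1, column 3: row 1 has {5, 1, 6, 2} and column 3 has {5, 1, 4, 2}, leaving only 3.
Row 1, column 6: row 1 has {5, 1, 3, 6, 2} and column 6 has {5, 1, 3}, leaving only 4.
Row 2, column 5: row 2 has {1, 3, 4, 2} and column 5 has {1, 3, 6, 2}, leaving only 5.
Row 2, column 6: row 2 has {5, 1, 3, 4, 2} and column 6 has {5, 1, 3, 4}, leaving only 6.
Row 3, column 4: row 3 has {5, 2} and column 4 has {5, 1, 3, 4, 2}, leaving only 6.
Row 3, column 1: row 3 has {5, 6, 2} and column 1 has {3, 4, 2}, leaving only 1.
Row 4 already has {3, 6, 4, 2} and column 1 already has {1, 3, 4, 2}, so row 4, column 1 must be 5.

5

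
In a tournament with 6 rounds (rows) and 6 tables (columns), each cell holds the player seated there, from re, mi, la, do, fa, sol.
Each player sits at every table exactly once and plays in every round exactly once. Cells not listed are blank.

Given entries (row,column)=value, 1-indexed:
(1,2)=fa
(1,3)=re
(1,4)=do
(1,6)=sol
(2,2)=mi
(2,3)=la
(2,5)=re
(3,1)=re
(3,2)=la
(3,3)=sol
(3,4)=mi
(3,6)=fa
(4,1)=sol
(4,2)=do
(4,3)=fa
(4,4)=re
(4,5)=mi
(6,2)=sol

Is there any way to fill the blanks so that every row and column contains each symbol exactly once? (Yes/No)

No round or table among the givens repeats a symbol, and propagating forced cells runs into no contradiction.
One valid completion exists (for instance, mi fa re do la sol / fa mi la sol re do / re la sol mi do fa / sol do fa re mi la / la re do fa sol mi / do sol mi la fa re).

Yes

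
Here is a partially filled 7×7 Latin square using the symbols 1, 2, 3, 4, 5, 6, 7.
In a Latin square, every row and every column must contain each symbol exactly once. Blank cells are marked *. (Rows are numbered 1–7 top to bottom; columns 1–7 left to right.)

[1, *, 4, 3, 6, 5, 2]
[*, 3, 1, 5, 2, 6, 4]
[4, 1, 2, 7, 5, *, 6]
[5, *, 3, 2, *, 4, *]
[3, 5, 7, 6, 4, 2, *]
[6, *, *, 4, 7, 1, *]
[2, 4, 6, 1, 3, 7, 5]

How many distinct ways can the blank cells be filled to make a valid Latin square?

Row 1, column 2: eliminating its row and column leaves {7}.
Row 2, column 1: eliminating its row and column leaves {7}.
Row 3, column 6: eliminating its row and column leaves {3}.
Row 4, column 2: eliminating its row and column leaves {6, 7}.
Row 4, column 5: eliminating its row and column leaves {1}.
Row 4, column 7: eliminating its row and column leaves {1, 7}.
Row 5, column 7: eliminating its row and column leaves {1}.
Row 6, column 2: eliminating its row and column leaves {2}.
Row 6, column 3: eliminating its row and column leaves {5}.
Row 6, column 7: eliminating its row and column leaves {3}.
Only one assignment across all blanks avoids any row or column repeat, giving 1 completion.

1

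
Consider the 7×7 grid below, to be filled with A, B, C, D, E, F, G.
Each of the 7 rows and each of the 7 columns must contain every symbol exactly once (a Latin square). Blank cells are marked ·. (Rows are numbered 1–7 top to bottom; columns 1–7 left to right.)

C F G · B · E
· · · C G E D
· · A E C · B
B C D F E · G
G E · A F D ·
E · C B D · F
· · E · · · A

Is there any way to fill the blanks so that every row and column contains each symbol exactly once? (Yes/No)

No

Row 7, column 5: row 7 together with column 5 already contain {A, B, C, D, E, F, G} — every symbol — so nothing can go there. The grid has no valid completion.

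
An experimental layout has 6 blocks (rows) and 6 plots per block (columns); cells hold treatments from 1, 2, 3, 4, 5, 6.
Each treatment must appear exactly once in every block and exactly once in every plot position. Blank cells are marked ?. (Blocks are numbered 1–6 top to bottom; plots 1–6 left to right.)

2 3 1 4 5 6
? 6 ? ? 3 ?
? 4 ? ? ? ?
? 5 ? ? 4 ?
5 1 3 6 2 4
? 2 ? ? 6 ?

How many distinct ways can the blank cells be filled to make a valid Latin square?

Block 2, plot 1: eliminating its block and plot leaves {1, 4}.
Block 2, plot 3: eliminating its block and plot leaves {2, 4, 5}.
Block 2, plot 4: eliminating its block and plot leaves {1, 2, 5}.
Block 2, plot 6: eliminating its block and plot leaves {1, 2, 5}.
Block 3, plot 1: eliminating its block and plot leaves {1, 3, 6}.
Block 3, plot 3: eliminating its block and plot leaves {2, 5, 6}.
Block 3, plot 4: eliminating its block and plot leaves {1, 2, 3, 5}.
Block 3, plot 5: eliminating its block and plot leaves {1}.
Block 3, plot 6: eliminating its block and plot leaves {1, 2, 3, 5}.
Block 4, plot 1: eliminating its block and plot leaves {1, 3, 6}.
Block 4, plot 3: eliminating its block and plot leaves {2, 6}.
Block 4, plot 4: eliminating its block and plot leaves {1, 2, 3}.
Block 4, plot 6: eliminating its block and plot leaves {1, 2, 3}.
Block 6, plot 1: eliminating its block and plot leaves {1, 3, 4}.
Block 6, plot 3: eliminating its block and plot leaves {4, 5}.
Block 6, plot 4: eliminating its block and plot leaves {1, 3, 5}.
Block 6, plot 6: eliminating its block and plot leaves {1, 3, 5}.
Enumerating the assignments across these blanks that avoid any block or plot repeat gives 20 completions.

20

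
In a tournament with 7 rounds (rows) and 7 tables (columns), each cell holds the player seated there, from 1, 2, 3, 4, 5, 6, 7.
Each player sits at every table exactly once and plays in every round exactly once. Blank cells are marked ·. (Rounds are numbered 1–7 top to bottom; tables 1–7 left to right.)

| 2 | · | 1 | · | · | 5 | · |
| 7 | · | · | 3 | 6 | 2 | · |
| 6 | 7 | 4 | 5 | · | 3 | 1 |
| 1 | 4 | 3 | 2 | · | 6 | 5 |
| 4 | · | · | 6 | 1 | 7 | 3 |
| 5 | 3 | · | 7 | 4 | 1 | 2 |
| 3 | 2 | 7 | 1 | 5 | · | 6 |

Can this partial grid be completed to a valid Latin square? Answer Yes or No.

No round or table among the givens repeats a symbol, and propagating forced cells runs into no contradiction.
One valid completion exists (for instance, 2 6 1 4 3 5 7 / 7 1 5 3 6 2 4 / 6 7 4 5 2 3 1 / 1 4 3 2 7 6 5 / 4 5 2 6 1 7 3 / 5 3 6 7 4 1 2 / 3 2 7 1 5 4 6).

Yes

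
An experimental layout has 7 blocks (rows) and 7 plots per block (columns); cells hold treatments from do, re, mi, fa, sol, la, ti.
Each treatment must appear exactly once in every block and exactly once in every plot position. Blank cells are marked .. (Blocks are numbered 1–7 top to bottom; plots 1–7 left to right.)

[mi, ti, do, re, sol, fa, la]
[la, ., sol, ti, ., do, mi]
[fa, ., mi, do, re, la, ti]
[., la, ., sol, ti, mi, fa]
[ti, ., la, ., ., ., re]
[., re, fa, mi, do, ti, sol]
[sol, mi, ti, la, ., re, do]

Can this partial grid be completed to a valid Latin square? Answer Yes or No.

No

Block 6, plot 1: block 6 together with plot 1 already contain {do, re, mi, fa, sol, la, ti} — every symbol — so nothing can go there. The grid has no valid completion.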